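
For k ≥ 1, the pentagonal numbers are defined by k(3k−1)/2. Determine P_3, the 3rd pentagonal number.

12

3·(3·3 − 1)/2 = 3·8/2 = 3·4 = 12.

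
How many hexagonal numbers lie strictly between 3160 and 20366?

61

The n-th hexagonal number is n(2n−1).
Smallest index with value > 3160: n = 41 (giving 3321).
Largest index with value < 20366: n = 101 (giving 20301).
Indices 41 through 101: 61 terms.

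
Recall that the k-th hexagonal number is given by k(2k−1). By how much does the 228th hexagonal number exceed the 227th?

Consecutive hexagonal numbers differ by 4n − 3: here 4·228 − 3 = 909.

909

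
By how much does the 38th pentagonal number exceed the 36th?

221

38·(3·38 − 1)/2 = 2147 and 36·(3·36 − 1)/2 = 1926.
Difference: 2147 − 1926 = 221.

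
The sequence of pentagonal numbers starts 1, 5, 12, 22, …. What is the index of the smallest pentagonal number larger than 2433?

Solve n(3n−1)/2 > 2433 for integer n.
The largest n with value ≤ 2433 is 40 (since 2380 ≤ 2433 < 2501), so the first above is n = 41, value 2501.

41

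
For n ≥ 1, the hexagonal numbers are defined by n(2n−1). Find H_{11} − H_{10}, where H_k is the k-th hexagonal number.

41

Consecutive hexagonal numbers differ by 4n − 3: here 4·11 − 3 = 41.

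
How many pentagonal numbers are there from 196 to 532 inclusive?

8

The n-th pentagonal number is n(3n−1)/2.
Smallest index with value ≥ 196: n = 12 (giving 210).
Largest index with value ≤ 532: n = 19 (giving 532).
Indices 12 through 19: 8 terms.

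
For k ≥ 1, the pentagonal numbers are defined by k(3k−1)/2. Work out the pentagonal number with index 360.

The 360th pentagonal number is n(3n−1)/2 with n = 360.
360·(3·360 − 1)/2 = 360·1079/2 = 194220.

194220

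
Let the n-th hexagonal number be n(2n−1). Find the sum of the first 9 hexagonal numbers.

525

Σ i(2i−1) = 2Σi² − Σi over i = 1..9.
Σi = 45 and Σi² = 285.
2·285 − 1·45 = 525.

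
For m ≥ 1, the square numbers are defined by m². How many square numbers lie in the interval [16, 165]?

The n-th square number is n².
Smallest index with value ≥ 16: n = 4 (giving 16).
Largest index with value ≤ 165: n = 12 (giving 144).
Indices 4 through 12: 9 terms.

9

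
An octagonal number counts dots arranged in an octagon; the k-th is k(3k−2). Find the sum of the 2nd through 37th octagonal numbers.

51318

Σ i(3i−2) = 3Σi² − 2Σi over i = 2..37.
Σi = 703 − 1 = 702 and Σi² = 17575 − 1 = 17574.
3·17574 − 2·702 = 51318.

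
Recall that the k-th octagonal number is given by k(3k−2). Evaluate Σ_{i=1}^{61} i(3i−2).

228811

Σ i(3i−2) = 3Σi² − 2Σi over i = 1..61.
Σi = 1891 and Σi² = 77531.
3·77531 − 2·1891 = 228811.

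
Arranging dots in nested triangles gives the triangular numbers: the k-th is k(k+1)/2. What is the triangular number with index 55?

55·56/2 = 3080/2 = 1540.

1540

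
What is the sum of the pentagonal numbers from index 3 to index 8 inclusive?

Σ i(3i−1)/2 = (3Σi² − Σi) / 2 over i = 3..8.
Σi = 36 − 3 = 33 and Σi² = 204 − 5 = 199.
(3·199 − 1·33) / 2 = 564/2 = 282.

282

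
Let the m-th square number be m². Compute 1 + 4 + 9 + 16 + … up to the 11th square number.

506

Σ_{i=1}^{11} i² = 11·12·23/6 = 506.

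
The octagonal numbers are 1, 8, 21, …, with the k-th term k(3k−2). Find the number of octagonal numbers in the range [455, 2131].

The n-th octagonal number is n(3n−2).
Smallest index with value ≥ 455: n = 13 (giving 481).
Largest index with value ≤ 2131: n = 26 (giving 1976).
Indices 13 through 26: 14 terms.

14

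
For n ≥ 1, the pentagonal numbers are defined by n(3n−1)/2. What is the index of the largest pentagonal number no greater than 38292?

159

Solve n(3n−1)/2 ≤ 38292 for integer n.
n = 159 gives 37842 ≤ 38292, while n = 160 gives 38320 > 38292; so the answer is index 159.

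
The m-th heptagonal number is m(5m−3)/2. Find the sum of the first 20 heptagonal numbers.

Σ i(5i−3)/2 = (5Σi² − 3Σi) / 2 over i = 1..20.
Σi = 210 and Σi² = 2870.
(5·2870 − 3·210) / 2 = 13720/2 = 6860.

6860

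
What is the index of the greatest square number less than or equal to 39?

6

Solve n² ≤ 39 for integer n.
n = 6 gives 36 ≤ 39, while n = 7 gives 49 > 39; so the answer is index 6.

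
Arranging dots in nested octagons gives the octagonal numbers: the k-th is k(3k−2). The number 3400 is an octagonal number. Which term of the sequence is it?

Set n(3n−2) = 3400, giving 3n² − 2n − 3400 = 0.
The discriminant is 4 + 12·3400 = 40804, and √40804 = 202.
So n = (2 + 202) / 6 = 204/6 = 34.

34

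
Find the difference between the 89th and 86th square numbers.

525

89² = 7921 and 86² = 7396.
Difference: 7921 − 7396 = 525.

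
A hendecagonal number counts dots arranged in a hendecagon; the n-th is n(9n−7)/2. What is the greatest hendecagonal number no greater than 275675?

Solve n(9n−7)/2 ≤ 275675 for integer n.
n = 247 gives 273676 ≤ 275675, while n = 248 gives 275900 > 275675; so the answer is 273676.

273676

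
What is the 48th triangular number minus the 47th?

Consecutive triangular numbers differ by n: T_{48} − T_{47} = 48.

48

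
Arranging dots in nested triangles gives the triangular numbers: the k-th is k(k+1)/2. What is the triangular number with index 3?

6

3·4/2 = 12/2 = 6.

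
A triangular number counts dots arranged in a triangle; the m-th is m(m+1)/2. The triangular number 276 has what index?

Set n(n+1)/2 = 276, giving n² + n − 552 = 0.
The discriminant is 1 + 8·276 = 2209, and √2209 = 47.
So n = (-1 + 47) / 2 = 46/2 = 23.

23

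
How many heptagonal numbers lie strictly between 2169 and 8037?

27

The n-th heptagonal number is n(5n−3)/2.
Smallest index with value > 2169: n = 30 (giving 2205).
Largest index with value < 8037: n = 56 (giving 7756).
Indices 30 through 56: 27 terms.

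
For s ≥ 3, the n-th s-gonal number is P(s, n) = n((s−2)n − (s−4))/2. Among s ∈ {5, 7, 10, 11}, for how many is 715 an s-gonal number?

2

s = 5: P(5, 22) = 715. ✓
s = 7: P(7, 17) = 697 and P(7, 18) = 783; 715 is not s-gonal.
s = 10: P(10, 13) = 637 and P(10, 14) = 742; 715 is not s-gonal.
s = 11: P(11, 13) = 715. ✓
Hits: s ∈ {5, 11} → 2.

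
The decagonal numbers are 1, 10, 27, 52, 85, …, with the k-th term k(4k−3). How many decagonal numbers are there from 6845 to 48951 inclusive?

The n-th decagonal number is n(4n−3).
Smallest index with value ≥ 6845: n = 42 (giving 6930).
Largest index with value ≤ 48951: n = 111 (giving 48951).
Indices 42 through 111: 70 terms.

70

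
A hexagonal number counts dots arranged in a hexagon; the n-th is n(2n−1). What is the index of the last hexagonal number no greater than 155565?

Solve n(2n−1) ≤ 155565 for integer n.
n = 279 gives 155403 ≤ 155565, while n = 280 gives 156520 > 155565; so the answer is index 279.

279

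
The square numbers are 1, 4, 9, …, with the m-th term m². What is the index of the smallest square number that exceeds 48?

Solve n² > 48 for integer n.
The largest n with value ≤ 48 is 6 (since 36 ≤ 48 < 49), so the first above is n = 7, value 49.

7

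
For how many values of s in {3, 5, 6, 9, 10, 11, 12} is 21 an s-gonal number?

1

s = 3: P(3, 6) = 21. ✓
s = 5: P(5, 3) = 12 and P(5, 4) = 22; 21 is not s-gonal.
s = 6: P(6, 3) = 15 and P(6, 4) = 28; 21 is not s-gonal.
s = 9: P(9, 2) = 9 and P(9, 3) = 24; 21 is not s-gonal.
s = 10: P(10, 2) = 10 and P(10, 3) = 27; 21 is not s-gonal.
s = 11: P(11, 2) = 11 and P(11, 3) = 30; 21 is not s-gonal.
s = 12: P(12, 2) = 12 and P(12, 3) = 33; 21 is not s-gonal.
Hits: s ∈ {3} → 1.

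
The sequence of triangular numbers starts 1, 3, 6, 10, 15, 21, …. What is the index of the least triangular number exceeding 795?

Solve n(n+1)/2 > 795 for integer n.
The largest n with value ≤ 795 is 39 (since 780 ≤ 795 < 820), so the first above is n = 40, value 820.

40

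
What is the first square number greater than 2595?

Solve n² > 2595 for integer n.
The largest n with value ≤ 2595 is 50 (since 2500 ≤ 2595 < 2601), so the first above is n = 51, value 2601.

2601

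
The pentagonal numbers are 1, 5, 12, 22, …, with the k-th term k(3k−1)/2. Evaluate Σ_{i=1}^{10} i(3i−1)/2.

Σ i(3i−1)/2 = (3Σi² − Σi) / 2 over i = 1..10.
Σi = 55 and Σi² = 385.
(3·385 − 1·55) / 2 = 1100/2 = 550.

550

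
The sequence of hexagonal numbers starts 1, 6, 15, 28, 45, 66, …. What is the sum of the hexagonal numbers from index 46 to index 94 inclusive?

496370

Σ i(2i−1) = 2Σi² − Σi over i = 46..94.
Σi = 4465 − 1035 = 3430 and Σi² = 281295 − 31395 = 249900.
2·249900 − 1·3430 = 496370.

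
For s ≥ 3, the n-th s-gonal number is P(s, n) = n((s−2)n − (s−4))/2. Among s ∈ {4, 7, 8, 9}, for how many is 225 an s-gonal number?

2

s = 4: P(4, 15) = 225. ✓
s = 7: P(7, 9) = 189 and P(7, 10) = 235; 225 is not s-gonal.
s = 8: P(8, 9) = 225. ✓
s = 9: P(9, 8) = 204 and P(9, 9) = 261; 225 is not s-gonal.
Hits: s ∈ {4, 8} → 2.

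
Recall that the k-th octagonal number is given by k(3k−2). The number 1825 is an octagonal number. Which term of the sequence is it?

25

Set n(3n−2) = 1825, giving 3n² − 2n − 1825 = 0.
So n = (2 + 148) / 6 = 150/6 = 25.
Check: 25·(3·25 − 2) = 1825. ✓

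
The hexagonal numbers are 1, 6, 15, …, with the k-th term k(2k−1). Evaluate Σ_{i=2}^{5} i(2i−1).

94

Σ i(2i−1) = 2Σi² − Σi over i = 2..5.
Σi = 15 − 1 = 14 and Σi² = 55 − 1 = 54.
2·54 − 1·14 = 94.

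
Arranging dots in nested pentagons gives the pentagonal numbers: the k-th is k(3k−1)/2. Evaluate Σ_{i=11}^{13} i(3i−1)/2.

Σ i(3i−1)/2 = (3Σi² − Σi) / 2 over i = 11..13.
Σi = 91 − 55 = 36 and Σi² = 819 − 385 = 434.
(3·434 − 1·36) / 2 = 1266/2 = 633.

633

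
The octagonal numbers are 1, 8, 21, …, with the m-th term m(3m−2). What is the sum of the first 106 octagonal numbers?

1196581

Σ i(3i−2) = 3Σi² − 2Σi over i = 1..106.
Σi = 5671 and Σi² = 402641.
3·402641 − 2·5671 = 1196581.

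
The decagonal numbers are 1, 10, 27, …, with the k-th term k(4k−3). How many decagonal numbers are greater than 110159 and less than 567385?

210

The n-th decagonal number is n(4n−3).
Smallest index with value > 110159: n = 167 (giving 111055).
Largest index with value < 567385: n = 376 (giving 564376).
Indices 167 through 376: 210 terms.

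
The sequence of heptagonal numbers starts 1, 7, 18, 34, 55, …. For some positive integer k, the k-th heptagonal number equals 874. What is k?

Set n(5n−3)/2 = 874, giving 5n² − 3n − 1748 = 0.
The discriminant is 9 + 40·874 = 34969, and √34969 = 187.
So n = (3 + 187) / 10 = 190/10 = 19.

19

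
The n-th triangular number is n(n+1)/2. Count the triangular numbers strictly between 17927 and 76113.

201

The n-th triangular number is n(n+1)/2.
Smallest index with value > 17927: n = 189 (giving 17955).
Largest index with value < 76113: n = 389 (giving 75855).
Indices 189 through 389: 201 terms.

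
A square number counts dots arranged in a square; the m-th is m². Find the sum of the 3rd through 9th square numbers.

Σ_{i=3}^{9} i² = 285 − 5 = 280.

280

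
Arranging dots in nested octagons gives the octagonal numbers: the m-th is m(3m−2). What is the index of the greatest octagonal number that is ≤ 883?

17

Solve n(3n−2) ≤ 883 for integer n.
n = 17 gives 833 ≤ 883, while n = 18 gives 936 > 883; so the answer is index 17.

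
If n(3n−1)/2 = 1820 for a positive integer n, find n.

Set n(3n−1)/2 = 1820, giving 3n² − n − 3640 = 0.
The discriminant is 1 + 24·1820 = 43681, and √43681 = 209.
So n = (1 + 209) / 6 = 210/6 = 35.

35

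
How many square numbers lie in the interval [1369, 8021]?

53

The n-th square number is n².
Smallest index with value ≥ 1369: n = 37 (giving 1369).
Largest index with value ≤ 8021: n = 89 (giving 7921).
Indices 37 through 89: 53 terms.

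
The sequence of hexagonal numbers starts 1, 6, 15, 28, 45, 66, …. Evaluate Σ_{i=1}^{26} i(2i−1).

Σ i(2i−1) = 2Σi² − Σi over i = 1..26.
Σi = 351 and Σi² = 6201.
2·6201 − 1·351 = 12051.

12051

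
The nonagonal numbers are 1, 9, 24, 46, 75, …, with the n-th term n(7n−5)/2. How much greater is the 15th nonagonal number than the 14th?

99

Consecutive nonagonal numbers differ by 7n − 6: here 7·15 − 6 = 99.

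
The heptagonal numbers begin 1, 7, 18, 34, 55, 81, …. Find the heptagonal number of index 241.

144841

The 241st heptagonal number is n(5n−3)/2 with n = 241.
241·(5·241 − 3)/2 = 241·1202/2 = 241·601 = 144841.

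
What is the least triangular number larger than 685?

703

Solve n(n+1)/2 > 685 for integer n.
The largest n with value ≤ 685 is 36 (since 666 ≤ 685 < 703), so the first above is n = 37, value 703.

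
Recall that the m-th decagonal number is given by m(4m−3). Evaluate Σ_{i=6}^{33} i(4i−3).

Σ i(4i−3) = 4Σi² − 3Σi over i = 6..33.
Σi = 561 − 15 = 546 and Σi² = 12529 − 55 = 12474.
4·12474 − 3·546 = 48258.

48258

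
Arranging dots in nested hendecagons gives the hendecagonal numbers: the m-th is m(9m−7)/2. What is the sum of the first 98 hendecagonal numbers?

1416492

Σ i(9i−7)/2 = (9Σi² − 7Σi) / 2 over i = 1..98.
Σi = 4851 and Σi² = 318549.
(9·318549 − 7·4851) / 2 = 2832984/2 = 1416492.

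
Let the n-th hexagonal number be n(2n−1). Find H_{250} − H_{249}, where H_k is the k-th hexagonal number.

997

Consecutive hexagonal numbers differ by 4n − 3: here 4·250 − 3 = 997.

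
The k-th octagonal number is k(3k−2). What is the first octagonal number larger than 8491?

Solve n(3n−2) > 8491 for integer n.
The largest n with value ≤ 8491 is 53 (since 8321 ≤ 8491 < 8640), so the first above is n = 54, value 8640.

8640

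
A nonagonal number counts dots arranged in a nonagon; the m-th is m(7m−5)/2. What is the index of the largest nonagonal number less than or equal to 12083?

Solve n(7n−5)/2 ≤ 12083 for integer n.
n = 59 gives 12036 ≤ 12083, while n = 60 gives 12450 > 12083; so the answer is index 59.

59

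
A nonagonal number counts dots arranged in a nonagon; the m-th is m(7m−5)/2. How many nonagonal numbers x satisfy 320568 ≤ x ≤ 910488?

208

The n-th nonagonal number is n(7n−5)/2.
Smallest index with value ≥ 320568: n = 303 (giving 320574).
Largest index with value ≤ 910488: n = 510 (giving 909075).
Indices 303 through 510: 208 terms.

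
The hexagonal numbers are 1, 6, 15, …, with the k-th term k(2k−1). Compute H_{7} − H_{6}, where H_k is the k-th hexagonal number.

25

Consecutive hexagonal numbers differ by 4n − 3: here 4·7 − 3 = 25.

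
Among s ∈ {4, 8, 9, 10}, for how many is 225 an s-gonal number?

s = 4: P(4, 15) = 225. ✓
s = 8: P(8, 9) = 225. ✓
s = 9: P(9, 8) = 204 and P(9, 9) = 261; 225 is not s-gonal.
s = 10: P(10, 7) = 175 and P(10, 8) = 232; 225 is not s-gonal.
Hits: s ∈ {4, 8} → 2.

2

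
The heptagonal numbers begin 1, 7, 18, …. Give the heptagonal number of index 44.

The 44th heptagonal number is n(5n−3)/2 with n = 44.
44·(5·44 − 3)/2 = 44·217/2 = 4774.

4774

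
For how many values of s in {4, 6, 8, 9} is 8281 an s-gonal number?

2

s = 4: P(4, 91) = 8281. ✓
s = 6: P(6, 64) = 8128 and P(6, 65) = 8385; 8281 is not s-gonal.
s = 8: P(8, 52) = 8008 and P(8, 53) = 8321; 8281 is not s-gonal.
s = 9: P(9, 49) = 8281. ✓
Hits: s ∈ {4, 9} → 2.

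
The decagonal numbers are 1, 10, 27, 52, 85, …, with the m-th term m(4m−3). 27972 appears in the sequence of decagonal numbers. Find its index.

84

Set n(4n−3) = 27972, giving 4n² − 3n − 27972 = 0.
So n = (3 + 669) / 8 = 672/8 = 84.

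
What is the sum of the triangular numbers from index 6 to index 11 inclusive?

Σ i(i+1)/2 = (Σi² + Σi) / 2 over i = 6..11.
Σi = 66 − 15 = 51 and Σi² = 506 − 55 = 451.
(1·451 + 1·51) / 2 = 502/2 = 251.

251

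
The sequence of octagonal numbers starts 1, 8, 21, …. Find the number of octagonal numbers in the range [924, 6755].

The n-th octagonal number is n(3n−2).
Smallest index with value ≥ 924: n = 18 (giving 936).
Largest index with value ≤ 6755: n = 47 (giving 6533).
Indices 18 through 47: 30 terms.

30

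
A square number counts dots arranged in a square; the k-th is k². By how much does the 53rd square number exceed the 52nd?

105

n² − (n−1)² = 2n − 1, so 53² − 52² = 2·53 − 1 = 105.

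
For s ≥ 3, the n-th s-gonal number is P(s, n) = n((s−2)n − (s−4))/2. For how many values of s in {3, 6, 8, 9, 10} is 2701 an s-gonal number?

s = 3: P(3, 73) = 2701. ✓
s = 6: P(6, 37) = 2701. ✓
s = 8: P(8, 30) = 2640 and P(8, 31) = 2821; 2701 is not s-gonal.
s = 9: P(9, 28) = 2674 and P(9, 29) = 2871; 2701 is not s-gonal.
s = 10: P(10, 26) = 2626 and P(10, 27) = 2835; 2701 is not s-gonal.
Hits: s ∈ {3, 6} → 2.

2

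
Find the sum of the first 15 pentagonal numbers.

1800

Σ i(3i−1)/2 = (3Σi² − Σi) / 2 over i = 1..15.
Σi = 120 and Σi² = 1240.
(3·1240 − 1·120) / 2 = 3600/2 = 1800.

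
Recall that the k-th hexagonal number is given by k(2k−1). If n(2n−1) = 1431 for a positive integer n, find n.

27

Set n(2n−1) = 1431, giving 2n² − n − 1431 = 0.
The discriminant is 1 + 8·1431 = 11449, and √11449 = 107.
So n = (1 + 107) / 4 = 108/4 = 27.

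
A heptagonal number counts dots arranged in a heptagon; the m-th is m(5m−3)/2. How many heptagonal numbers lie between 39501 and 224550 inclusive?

The n-th heptagonal number is n(5n−3)/2.
Smallest index with value ≥ 39501: n = 126 (giving 39501).
Largest index with value ≤ 224550: n = 300 (giving 224550).
Indices 126 through 300: 175 terms.

175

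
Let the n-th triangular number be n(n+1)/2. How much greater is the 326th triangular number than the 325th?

Consecutive triangular numbers differ by n: T_{326} − T_{325} = 326.

326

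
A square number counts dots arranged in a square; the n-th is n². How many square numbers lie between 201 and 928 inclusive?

The n-th square number is n².
Smallest index with value ≥ 201: n = 15 (giving 225).
Largest index with value ≤ 928: n = 30 (giving 900).
Indices 15 through 30: 16 terms.

16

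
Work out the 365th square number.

365² = 133225.

133225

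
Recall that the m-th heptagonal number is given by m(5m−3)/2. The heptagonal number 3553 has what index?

38

Set n(5n−3)/2 = 3553, giving 5n² − 3n − 7106 = 0.
The discriminant is 9 + 40·3553 = 142129, and √142129 = 377.
So n = (3 + 377) / 10 = 380/10 = 38.
Check: 38·(5·38 − 3)/2 = 3553. ✓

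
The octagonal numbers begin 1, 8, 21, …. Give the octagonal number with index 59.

The 59th octagonal number is n(3n−2) with n = 59.
59·(3·59 − 2) = 59·175 = 10325.

10325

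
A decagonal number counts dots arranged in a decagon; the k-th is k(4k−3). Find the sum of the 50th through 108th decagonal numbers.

Σ i(4i−3) = 4Σi² − 3Σi over i = 50..108.
Σi = 5886 − 1225 = 4661 and Σi² = 425754 − 40425 = 385329.
4·385329 − 3·4661 = 1527333.

1527333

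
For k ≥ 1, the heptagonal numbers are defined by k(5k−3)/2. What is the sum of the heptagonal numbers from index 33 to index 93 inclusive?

Σ i(5i−3)/2 = (5Σi² − 3Σi) / 2 over i = 33..93.
Σi = 4371 − 528 = 3843 and Σi² = 272459 − 11440 = 261019.
(5·261019 − 3·3843) / 2 = 1293566/2 = 646783.

646783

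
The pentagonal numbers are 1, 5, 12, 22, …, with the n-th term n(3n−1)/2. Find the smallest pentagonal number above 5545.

Solve n(3n−1)/2 > 5545 for integer n.
The largest n with value ≤ 5545 is 60 (since 5370 ≤ 5545 < 5551), so the first above is n = 61, value 5551.

5551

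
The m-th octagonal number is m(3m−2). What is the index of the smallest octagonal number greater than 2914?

32

Solve n(3n−2) > 2914 for integer n.
The largest n with value ≤ 2914 is 31 (since 2821 ≤ 2914 < 3008), so the first above is n = 32, value 3008.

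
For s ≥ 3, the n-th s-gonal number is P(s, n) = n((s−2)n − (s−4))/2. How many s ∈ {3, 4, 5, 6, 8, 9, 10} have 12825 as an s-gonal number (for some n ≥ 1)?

1

s = 3: P(3, 159) = 12720 and P(3, 160) = 12880; 12825 is not s-gonal.
s = 4: P(4, 113) = 12769 and P(4, 114) = 12996; 12825 is not s-gonal.
s = 5: P(5, 92) = 12650 and P(5, 93) = 12927; 12825 is not s-gonal.
s = 6: P(6, 80) = 12720 and P(6, 81) = 13041; 12825 is not s-gonal.
s = 8: P(8, 65) = 12545 and P(8, 66) = 12936; 12825 is not s-gonal.
s = 9: P(9, 60) = 12450 and P(9, 61) = 12871; 12825 is not s-gonal.
s = 10: P(10, 57) = 12825. ✓
Hits: s ∈ {10} → 1.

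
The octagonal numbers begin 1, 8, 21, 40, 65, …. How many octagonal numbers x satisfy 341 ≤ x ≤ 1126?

The n-th octagonal number is n(3n−2).
Smallest index with value ≥ 341: n = 11 (giving 341).
Largest index with value ≤ 1126: n = 19 (giving 1045).
Indices 11 through 19: 9 terms.

9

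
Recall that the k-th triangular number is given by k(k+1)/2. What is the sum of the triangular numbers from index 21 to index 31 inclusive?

Σ i(i+1)/2 = (Σi² + Σi) / 2 over i = 21..31.
Σi = 496 − 210 = 286 and Σi² = 10416 − 2870 = 7546.
(1·7546 + 1·286) / 2 = 7832/2 = 3916.

3916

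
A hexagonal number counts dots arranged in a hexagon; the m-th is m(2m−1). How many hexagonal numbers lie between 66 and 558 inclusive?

The n-th hexagonal number is n(2n−1).
Smallest index with value ≥ 66: n = 6 (giving 66).
Largest index with value ≤ 558: n = 16 (giving 496).
Indices 6 through 16: 11 terms.

11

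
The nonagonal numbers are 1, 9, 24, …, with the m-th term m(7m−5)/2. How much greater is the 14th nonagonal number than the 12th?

177

14·(7·14 − 5)/2 = 651 and 12·(7·12 − 5)/2 = 474.
Difference: 651 − 474 = 177.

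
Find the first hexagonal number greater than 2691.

Solve n(2n−1) > 2691 for integer n.
The largest n with value ≤ 2691 is 36 (since 2556 ≤ 2691 < 2701), so the first above is n = 37, value 2701.

2701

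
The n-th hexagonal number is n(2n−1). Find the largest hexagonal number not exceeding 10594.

Solve n(2n−1) ≤ 10594 for integer n.
n = 73 gives 10585 ≤ 10594, while n = 74 gives 10878 > 10594; so the answer is 10585.

10585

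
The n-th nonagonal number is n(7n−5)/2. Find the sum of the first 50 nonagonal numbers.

147050

Σ i(7i−5)/2 = (7Σi² − 5Σi) / 2 over i = 1..50.
Σi = 1275 and Σi² = 42925.
(7·42925 − 5·1275) / 2 = 294100/2 = 147050.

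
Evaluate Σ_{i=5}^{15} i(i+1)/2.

Σ i(i+1)/2 = (Σi² + Σi) / 2 over i = 5..15.
Σi = 120 − 10 = 110 and Σi² = 1240 − 30 = 1210.
(1·1210 + 1·110) / 2 = 1320/2 = 660.

660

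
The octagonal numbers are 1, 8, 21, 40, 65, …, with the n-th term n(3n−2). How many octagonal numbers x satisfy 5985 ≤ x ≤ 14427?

25

The n-th octagonal number is n(3n−2).
Smallest index with value ≥ 5985: n = 45 (giving 5985).
Largest index with value ≤ 14427: n = 69 (giving 14145).
Indices 45 through 69: 25 terms.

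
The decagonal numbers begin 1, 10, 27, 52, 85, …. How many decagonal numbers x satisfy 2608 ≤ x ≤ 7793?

19

The n-th decagonal number is n(4n−3).
Smallest index with value ≥ 2608: n = 26 (giving 2626).
Largest index with value ≤ 7793: n = 44 (giving 7612).
Indices 26 through 44: 19 terms.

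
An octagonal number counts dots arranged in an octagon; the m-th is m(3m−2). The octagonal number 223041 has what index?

Set n(3n−2) = 223041, giving 3n² − 2n − 223041 = 0.
The discriminant is 4 + 12·223041 = 2676496, and √2676496 = 1636.
So n = (2 + 1636) / 6 = 1638/6 = 273.
Check: 273·(3·273 − 2) = 223041. ✓

273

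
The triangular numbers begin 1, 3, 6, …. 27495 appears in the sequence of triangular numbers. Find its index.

234

Set n(n+1)/2 = 27495, giving n² + n − 54990 = 0.
The discriminant is 1 + 8·27495 = 219961, and √219961 = 469.
So n = (-1 + 469) / 2 = 468/2 = 234.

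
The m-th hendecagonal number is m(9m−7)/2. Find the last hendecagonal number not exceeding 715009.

715008

Solve n(9n−7)/2 ≤ 715009 for integer n.
n = 399 gives 715008 ≤ 715009, while n = 400 gives 718600 > 715009; so the answer is 715008.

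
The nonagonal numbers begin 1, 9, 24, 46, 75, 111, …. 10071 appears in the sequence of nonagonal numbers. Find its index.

Set n(7n−5)/2 = 10071, giving 7n² − 5n − 20142 = 0.
The discriminant is 25 + 56·10071 = 564001, and √564001 = 751.
So n = (5 + 751) / 14 = 756/14 = 54.

54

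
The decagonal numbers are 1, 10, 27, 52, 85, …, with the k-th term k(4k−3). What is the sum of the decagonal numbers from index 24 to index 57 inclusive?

232033

Σ i(4i−3) = 4Σi² − 3Σi over i = 24..57.
Σi = 1653 − 276 = 1377 and Σi² = 63365 − 4324 = 59041.
4·59041 − 3·1377 = 232033.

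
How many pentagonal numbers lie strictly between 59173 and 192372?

The n-th pentagonal number is n(3n−1)/2.
Smallest index with value > 59173: n = 199 (giving 59302).
Largest index with value < 192372: n = 358 (giving 192067).
Indices 199 through 358: 160 terms.

160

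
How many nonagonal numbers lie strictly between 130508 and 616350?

The n-th nonagonal number is n(7n−5)/2.
Smallest index with value > 130508: n = 194 (giving 131241).
Largest index with value < 616350: n = 419 (giving 613416).
Indices 194 through 419: 226 terms.

226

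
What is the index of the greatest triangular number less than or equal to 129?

Solve n(n+1)/2 ≤ 129 for integer n.
n = 15 gives 120 ≤ 129, while n = 16 gives 136 > 129; so the answer is index 15.

15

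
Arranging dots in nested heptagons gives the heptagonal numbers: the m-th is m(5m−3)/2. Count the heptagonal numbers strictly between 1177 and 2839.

The n-th heptagonal number is n(5n−3)/2.
Smallest index with value > 1177: n = 23 (giving 1288).
Largest index with value < 2839: n = 33 (giving 2673).
Indices 23 through 33: 11 terms.

11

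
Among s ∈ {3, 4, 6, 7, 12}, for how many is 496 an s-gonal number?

s = 3: P(3, 31) = 496. ✓
s = 4: P(4, 22) = 484 and P(4, 23) = 529; 496 is not s-gonal.
s = 6: P(6, 16) = 496. ✓
s = 7: P(7, 14) = 469 and P(7, 15) = 540; 496 is not s-gonal.
s = 12: P(12, 10) = 460 and P(12, 11) = 561; 496 is not s-gonal.
Hits: s ∈ {3, 6} → 2.

2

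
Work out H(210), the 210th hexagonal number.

The 210th hexagonal number is n(2n−1) with n = 210.
210·(2·210 − 1) = 210·419 = 87990.

87990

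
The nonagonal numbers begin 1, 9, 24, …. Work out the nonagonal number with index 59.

The 59th nonagonal number is n(7n−5)/2 with n = 59.
59·(7·59 − 5)/2 = 59·408/2 = 59·204 = 12036.

12036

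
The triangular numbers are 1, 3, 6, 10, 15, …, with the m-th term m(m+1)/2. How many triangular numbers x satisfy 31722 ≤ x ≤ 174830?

The n-th triangular number is n(n+1)/2.
Smallest index with value ≥ 31722: n = 252 (giving 31878).
Largest index with value ≤ 174830: n = 590 (giving 174345).
Indices 252 through 590: 339 terms.

339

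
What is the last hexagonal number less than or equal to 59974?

59685

Solve n(2n−1) ≤ 59974 for integer n.
n = 173 gives 59685 ≤ 59974, while n = 174 gives 60378 > 59974; so the answer is 59685.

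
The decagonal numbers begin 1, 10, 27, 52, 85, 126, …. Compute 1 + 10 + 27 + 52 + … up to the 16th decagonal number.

5576

Σ i(4i−3) = 4Σi² − 3Σi over i = 1..16.
Σi = 136 and Σi² = 1496.
4·1496 − 3·136 = 5576.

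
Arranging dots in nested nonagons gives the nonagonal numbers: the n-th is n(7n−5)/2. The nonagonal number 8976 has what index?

Set n(7n−5)/2 = 8976, giving 7n² − 5n − 17952 = 0.
The discriminant is 25 + 56·8976 = 502681, and √502681 = 709.
So n = (5 + 709) / 14 = 714/14 = 51.

51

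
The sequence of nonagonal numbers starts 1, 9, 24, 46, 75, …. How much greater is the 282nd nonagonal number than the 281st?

Consecutive nonagonal numbers differ by 7n − 6: here 7·282 − 6 = 1968.

1968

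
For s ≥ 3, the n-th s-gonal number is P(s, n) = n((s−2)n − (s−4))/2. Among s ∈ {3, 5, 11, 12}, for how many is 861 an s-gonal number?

s = 3: P(3, 41) = 861. ✓
s = 5: P(5, 24) = 852 and P(5, 25) = 925; 861 is not s-gonal.
s = 11: P(11, 14) = 833 and P(11, 15) = 960; 861 is not s-gonal.
s = 12: P(12, 13) = 793 and P(12, 14) = 924; 861 is not s-gonal.
Hits: s ∈ {3} → 1.

1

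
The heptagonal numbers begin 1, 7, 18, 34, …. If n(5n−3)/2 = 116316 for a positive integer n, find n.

Set n(5n−3)/2 = 116316, giving 5n² − 3n − 232632 = 0.
The discriminant is 9 + 40·116316 = 4652649, and √4652649 = 2157.
So n = (3 + 2157) / 10 = 2160/10 = 216.
Check: 216·(5·216 − 3)/2 = 116316. ✓

216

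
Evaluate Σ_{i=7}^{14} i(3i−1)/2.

1344

Σ i(3i−1)/2 = (3Σi² − Σi) / 2 over i = 7..14.
Σi = 105 − 21 = 84 and Σi² = 1015 − 91 = 924.
(3·924 − 1·84) / 2 = 2688/2 = 1344.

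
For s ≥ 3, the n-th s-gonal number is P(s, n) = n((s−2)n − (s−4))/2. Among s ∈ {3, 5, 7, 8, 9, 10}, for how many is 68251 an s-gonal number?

s = 3: P(3, 368) = 67896 and P(3, 369) = 68265; 68251 is not s-gonal.
s = 5: P(5, 213) = 67947 and P(5, 214) = 68587; 68251 is not s-gonal.
s = 7: P(7, 165) = 67815 and P(7, 166) = 68641; 68251 is not s-gonal.
s = 8: P(8, 151) = 68101 and P(8, 152) = 69008; 68251 is not s-gonal.
s = 9: P(9, 140) = 68250 and P(9, 141) = 69231; 68251 is not s-gonal.
s = 10: P(10, 131) = 68251. ✓
Hits: s ∈ {10} → 1.

1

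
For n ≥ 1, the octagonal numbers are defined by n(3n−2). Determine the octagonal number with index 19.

1045

The 19th octagonal number is n(3n−2) with n = 19.
19·(3·19 − 2) = 19·55 = 1045.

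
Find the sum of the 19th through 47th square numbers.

33611

Σ_{i=19}^{47} i² = 35720 − 2109 = 33611.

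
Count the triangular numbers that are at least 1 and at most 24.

6

The n-th triangular number is n(n+1)/2.
Smallest index with value ≥ 1: n = 1 (giving 1).
Largest index with value ≤ 24: n = 6 (giving 21).
Indices 1 through 6: 6 terms.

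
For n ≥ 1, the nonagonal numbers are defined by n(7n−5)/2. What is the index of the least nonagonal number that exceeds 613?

Solve n(7n−5)/2 > 613 for integer n.
The largest n with value ≤ 613 is 13 (since 559 ≤ 613 < 651), so the first above is n = 14, value 651.

14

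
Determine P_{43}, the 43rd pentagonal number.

The 43rd pentagonal number is n(3n−1)/2 with n = 43.
43·(3·43 − 1)/2 = 43·128/2 = 43·64 = 2752.

2752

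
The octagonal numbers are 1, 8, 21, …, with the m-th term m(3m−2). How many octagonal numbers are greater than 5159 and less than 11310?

20

The n-th octagonal number is n(3n−2).
Smallest index with value > 5159: n = 42 (giving 5208).
Largest index with value < 11310: n = 61 (giving 11041).
Indices 42 through 61: 20 terms.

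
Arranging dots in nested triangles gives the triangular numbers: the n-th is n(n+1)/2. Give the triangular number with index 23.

276

The 23rd triangular number is n(n+1)/2 with n = 23.
23·24/2 = 552/2 = 276.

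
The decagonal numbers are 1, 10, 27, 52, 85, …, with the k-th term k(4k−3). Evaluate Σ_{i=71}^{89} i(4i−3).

Σ i(4i−3) = 4Σi² − 3Σi over i = 71..89.
Σi = 4005 − 2485 = 1520 and Σi² = 238965 − 116795 = 122170.
4·122170 − 3·1520 = 484120.

484120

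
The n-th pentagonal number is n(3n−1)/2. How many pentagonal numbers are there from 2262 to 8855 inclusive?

The n-th pentagonal number is n(3n−1)/2.
Smallest index with value ≥ 2262: n = 39 (giving 2262).
Largest index with value ≤ 8855: n = 77 (giving 8855).
Indices 39 through 77: 39 terms.

39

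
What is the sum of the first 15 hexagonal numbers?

2360

Σ i(2i−1) = 2Σi² − Σi over i = 1..15.
Σi = 120 and Σi² = 1240.
2·1240 − 1·120 = 2360.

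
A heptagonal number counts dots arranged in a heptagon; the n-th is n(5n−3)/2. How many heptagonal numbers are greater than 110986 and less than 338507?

157

The n-th heptagonal number is n(5n−3)/2.
Smallest index with value > 110986: n = 212 (giving 112042).
Largest index with value < 338507: n = 368 (giving 338008).
Indices 212 through 368: 157 terms.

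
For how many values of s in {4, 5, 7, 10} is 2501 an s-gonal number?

1

s = 4: P(4, 50) = 2500 and P(4, 51) = 2601; 2501 is not s-gonal.
s = 5: P(5, 41) = 2501. ✓
s = 7: P(7, 31) = 2356 and P(7, 32) = 2512; 2501 is not s-gonal.
s = 10: P(10, 25) = 2425 and P(10, 26) = 2626; 2501 is not s-gonal.
Hits: s ∈ {5} → 1.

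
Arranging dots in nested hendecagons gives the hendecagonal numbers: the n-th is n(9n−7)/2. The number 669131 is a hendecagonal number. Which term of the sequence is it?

386

Set n(9n−7)/2 = 669131, giving 9n² − 7n − 1338262 = 0.
The discriminant is 49 + 72·669131 = 48177481, and √48177481 = 6941.
So n = (7 + 6941) / 18 = 6948/18 = 386.
Check: 386·(9·386 − 7)/2 = 669131. ✓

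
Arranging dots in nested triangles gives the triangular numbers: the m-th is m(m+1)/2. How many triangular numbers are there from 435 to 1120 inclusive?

The n-th triangular number is n(n+1)/2.
Smallest index with value ≥ 435: n = 29 (giving 435).
Largest index with value ≤ 1120: n = 46 (giving 1081).
Indices 29 through 46: 18 terms.

18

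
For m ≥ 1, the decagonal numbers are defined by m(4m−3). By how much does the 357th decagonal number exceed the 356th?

2849

Consecutive decagonal numbers differ by 8n − 7: here 8·357 − 7 = 2849.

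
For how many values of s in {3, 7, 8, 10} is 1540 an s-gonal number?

2

s = 3: P(3, 55) = 1540. ✓
s = 7: P(7, 25) = 1525 and P(7, 26) = 1651; 1540 is not s-gonal.
s = 8: P(8, 22) = 1408 and P(8, 23) = 1541; 1540 is not s-gonal.
s = 10: P(10, 20) = 1540. ✓
Hits: s ∈ {3, 10} → 2.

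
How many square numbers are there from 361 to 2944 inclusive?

The n-th square number is n².
Smallest index with value ≥ 361: n = 19 (giving 361).
Largest index with value ≤ 2944: n = 54 (giving 2916).
Indices 19 through 54: 36 terms.

36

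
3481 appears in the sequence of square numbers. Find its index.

We need n² = 3481, so n = √3481 = 59.

59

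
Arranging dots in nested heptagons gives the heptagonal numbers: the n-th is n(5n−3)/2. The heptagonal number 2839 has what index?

34

Set n(5n−3)/2 = 2839, giving 5n² − 3n − 5678 = 0.
So n = (3 + 337) / 10 = 340/10 = 34.
Check: 34·(5·34 − 3)/2 = 2839. ✓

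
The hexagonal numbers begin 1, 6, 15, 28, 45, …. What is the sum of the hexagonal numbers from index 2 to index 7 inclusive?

Σ i(2i−1) = 2Σi² − Σi over i = 2..7.
Σi = 28 − 1 = 27 and Σi² = 140 − 1 = 139.
2·139 − 1·27 = 251.

251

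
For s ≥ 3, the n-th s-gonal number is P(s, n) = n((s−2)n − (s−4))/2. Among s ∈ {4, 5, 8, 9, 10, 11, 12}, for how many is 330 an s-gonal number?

s = 4: P(4, 18) = 324 and P(4, 19) = 361; 330 is not s-gonal.
s = 5: P(5, 15) = 330. ✓
s = 8: P(8, 10) = 280 and P(8, 11) = 341; 330 is not s-gonal.
s = 9: P(9, 10) = 325 and P(9, 11) = 396; 330 is not s-gonal.
s = 10: P(10, 9) = 297 and P(10, 10) = 370; 330 is not s-gonal.
s = 11: P(11, 8) = 260 and P(11, 9) = 333; 330 is not s-gonal.
s = 12: P(12, 8) = 288 and P(12, 9) = 369; 330 is not s-gonal.
Hits: s ∈ {5} → 1.

1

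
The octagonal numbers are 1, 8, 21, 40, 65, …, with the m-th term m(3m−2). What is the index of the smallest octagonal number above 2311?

29

Solve n(3n−2) > 2311 for integer n.
The largest n with value ≤ 2311 is 28 (since 2296 ≤ 2311 < 2465), so the first above is n = 29, value 2465.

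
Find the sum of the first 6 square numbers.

91

Σ_{i=1}^{6} i² = 6·7·13/6 = 91.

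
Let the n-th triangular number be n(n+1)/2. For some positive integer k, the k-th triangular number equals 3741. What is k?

Set n(n+1)/2 = 3741, giving n² + n − 7482 = 0.
The discriminant is 1 + 8·3741 = 29929, and √29929 = 173.
So n = (-1 + 173) / 2 = 172/2 = 86.

86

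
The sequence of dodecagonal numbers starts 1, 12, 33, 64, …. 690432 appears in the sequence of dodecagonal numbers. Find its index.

372

Set n(5n−4) = 690432, giving 5n² − 4n − 690432 = 0.
The discriminant is 16 + 20·690432 = 13808656, and √13808656 = 3716.
So n = (4 + 3716) / 10 = 3720/10 = 372.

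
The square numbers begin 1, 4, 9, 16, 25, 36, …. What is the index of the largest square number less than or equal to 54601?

233

Solve n² ≤ 54601 for integer n.
n = 233 gives 54289 ≤ 54601, while n = 234 gives 54756 > 54601; so the answer is index 233.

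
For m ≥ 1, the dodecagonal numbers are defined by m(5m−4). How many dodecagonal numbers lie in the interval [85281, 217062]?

The n-th dodecagonal number is n(5n−4).
Smallest index with value ≥ 85281: n = 131 (giving 85281).
Largest index with value ≤ 217062: n = 208 (giving 215488).
Indices 131 through 208: 78 terms.

78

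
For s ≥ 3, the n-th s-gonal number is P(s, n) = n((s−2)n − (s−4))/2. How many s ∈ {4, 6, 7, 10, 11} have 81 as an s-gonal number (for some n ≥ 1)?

2

s = 4: P(4, 9) = 81. ✓
s = 6: P(6, 6) = 66 and P(6, 7) = 91; 81 is not s-gonal.
s = 7: P(7, 6) = 81. ✓
s = 10: P(10, 4) = 52 and P(10, 5) = 85; 81 is not s-gonal.
s = 11: P(11, 4) = 58 and P(11, 5) = 95; 81 is not s-gonal.
Hits: s ∈ {4, 7} → 2.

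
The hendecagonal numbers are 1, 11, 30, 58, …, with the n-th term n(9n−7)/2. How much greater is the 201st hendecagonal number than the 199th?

3593

201·(9·201 − 7)/2 = 181101 and 199·(9·199 − 7)/2 = 177508.
Difference: 181101 − 177508 = 3593.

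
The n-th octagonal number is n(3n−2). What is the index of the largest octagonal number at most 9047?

Solve n(3n−2) ≤ 9047 for integer n.
n = 55 gives 8965 ≤ 9047, while n = 56 gives 9296 > 9047; so the answer is index 55.

55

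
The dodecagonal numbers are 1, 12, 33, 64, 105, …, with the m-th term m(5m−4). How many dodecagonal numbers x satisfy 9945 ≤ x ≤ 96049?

95

The n-th dodecagonal number is n(5n−4).
Smallest index with value ≥ 9945: n = 45 (giving 9945).
Largest index with value ≤ 96049: n = 139 (giving 96049).
Indices 45 through 139: 95 terms.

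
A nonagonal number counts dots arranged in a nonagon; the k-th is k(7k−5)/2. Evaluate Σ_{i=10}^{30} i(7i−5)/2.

Σ i(7i−5)/2 = (7Σi² − 5Σi) / 2 over i = 10..30.
Σi = 465 − 45 = 420 and Σi² = 9455 − 285 = 9170.
(7·9170 − 5·420) / 2 = 62090/2 = 31045.

31045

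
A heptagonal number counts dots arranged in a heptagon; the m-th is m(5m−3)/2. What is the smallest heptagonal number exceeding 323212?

323460

Solve n(5n−3)/2 > 323212 for integer n.
The largest n with value ≤ 323212 is 359 (since 321664 ≤ 323212 < 323460), so the first above is n = 360, value 323460.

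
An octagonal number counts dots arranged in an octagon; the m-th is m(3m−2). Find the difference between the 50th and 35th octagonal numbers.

3795

50·(3·50 − 2) = 7400 and 35·(3·35 − 2) = 3605.
Difference: 7400 − 3605 = 3795.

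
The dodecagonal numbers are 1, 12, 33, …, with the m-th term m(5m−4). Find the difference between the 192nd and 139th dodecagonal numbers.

192·(5·192 − 4) = 183552 and 139·(5·139 − 4) = 96049.
Difference: 183552 − 96049 = 87503.

87503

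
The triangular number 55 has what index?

10

Set n(n+1)/2 = 55, giving n² + n − 110 = 0.
So n = (-1 + 21) / 2 = 20/2 = 10.
Check: 10·11/2 = 55. ✓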